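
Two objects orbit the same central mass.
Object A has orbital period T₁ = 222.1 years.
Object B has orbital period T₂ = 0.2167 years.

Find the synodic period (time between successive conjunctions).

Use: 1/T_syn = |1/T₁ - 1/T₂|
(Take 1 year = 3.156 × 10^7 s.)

Convert to SI: T₁ = 222.1 years = 7.00948e+09 s; T₂ = 0.2167 years = 6.83905e+06 s.
T_syn = |T₁ · T₂ / (T₁ − T₂)|.
T_syn = |7.00948e+09 · 6.83905e+06 / (7.00948e+09 − 6.83905e+06)| s ≈ 6.846e+06 s = 0.2169 years.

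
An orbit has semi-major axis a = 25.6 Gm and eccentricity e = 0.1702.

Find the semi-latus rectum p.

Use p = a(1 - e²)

Convert to SI: a = 25.6 Gm = 2.56e+10 m.
p = a (1 − e²).
p = 2.56e+10 · (1 − (0.1702)²) = 2.56e+10 · 0.971032 ≈ 2.486e+10 m = 24.86 Gm.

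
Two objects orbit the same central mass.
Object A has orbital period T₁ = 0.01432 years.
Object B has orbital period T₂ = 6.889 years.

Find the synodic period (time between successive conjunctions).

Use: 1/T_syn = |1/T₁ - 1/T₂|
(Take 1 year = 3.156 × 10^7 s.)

Convert to SI: T₁ = 0.01432 years = 451939 s; T₂ = 6.889 years = 2.17417e+08 s.
T_syn = |T₁ · T₂ / (T₁ − T₂)|.
T_syn = |451939 · 2.17417e+08 / (451939 − 2.17417e+08)| s ≈ 4.529e+05 s = 0.01435 years.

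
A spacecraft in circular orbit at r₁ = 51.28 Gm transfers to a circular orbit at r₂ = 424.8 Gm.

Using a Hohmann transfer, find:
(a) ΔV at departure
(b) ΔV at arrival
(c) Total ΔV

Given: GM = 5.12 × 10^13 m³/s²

Convert to SI: r₁ = 51.28 Gm = 5.128e+10 m; r₂ = 424.8 Gm = 4.248e+11 m.
Transfer semi-major axis: a_t = (r₁ + r₂)/2 = (5.128e+10 + 4.248e+11)/2 = 2.3804e+11 m.
Circular speeds: v₁ = √(GM/r₁) = 31.5981 m/s, v₂ = √(GM/r₂) = 10.9785 m/s.
Transfer speeds (vis-viva v² = GM(2/r − 1/a_t)): v₁ᵗ = 42.2113 m/s, v₂ᵗ = 5.09556 m/s.
(a) ΔV₁ = |v₁ᵗ − v₁| ≈ 10.61 m/s = 10.61 m/s.
(b) ΔV₂ = |v₂ − v₂ᵗ| ≈ 5.883 m/s = 5.883 m/s.
(c) ΔV_total = ΔV₁ + ΔV₂ ≈ 16.5 m/s = 16.5 m/s.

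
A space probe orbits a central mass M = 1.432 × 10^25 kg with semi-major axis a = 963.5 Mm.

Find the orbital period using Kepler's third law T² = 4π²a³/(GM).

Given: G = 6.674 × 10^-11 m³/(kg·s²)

Convert to SI: a = 963.5 Mm = 9.635e+08 m.
GM = G · M = 6.674e-11 · 1.432e+25 = 9.55717e+14 m³/s².
Kepler's third law: T = 2π √(a³ / GM).
Substituting a = 9.635e+08 m and GM = 9.55717e+14 m³/s²:
T = 2π √((9.635e+08)³ / 9.55717e+14) s
T ≈ 6.078e+06 s = 70.35 days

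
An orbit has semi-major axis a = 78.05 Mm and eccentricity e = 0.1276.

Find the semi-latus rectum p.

Convert to SI: a = 78.05 Mm = 7.805e+07 m.
p = a (1 − e²).
p = 7.805e+07 · (1 − (0.1276)²) = 7.805e+07 · 0.983718 ≈ 7.678e+07 m = 76.78 Mm.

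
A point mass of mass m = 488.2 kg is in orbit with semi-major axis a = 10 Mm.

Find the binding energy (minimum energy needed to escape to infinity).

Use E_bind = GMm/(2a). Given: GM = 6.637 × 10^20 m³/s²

Convert to SI: a = 10 Mm = 1e+07 m.
Total orbital energy is E = −GMm/(2a); binding energy is E_bind = −E = GMm/(2a).
E_bind = 6.637e+20 · 488.2 / (2 · 1e+07) J ≈ 1.62e+16 J = 16.2 PJ.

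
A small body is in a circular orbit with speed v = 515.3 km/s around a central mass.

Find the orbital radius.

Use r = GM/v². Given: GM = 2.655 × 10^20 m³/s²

Convert to SI: v = 515.3 km/s = 515300 m/s.
For a circular orbit, v² = GM / r, so r = GM / v².
r = 2.655e+20 / (515300)² m ≈ 9.999e+08 m = 999.9 Mm.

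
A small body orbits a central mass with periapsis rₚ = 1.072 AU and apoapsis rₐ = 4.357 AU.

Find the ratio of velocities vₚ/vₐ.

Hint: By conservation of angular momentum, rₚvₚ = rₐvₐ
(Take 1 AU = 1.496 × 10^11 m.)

Convert to SI: rₚ = 1.072 AU = 1.60371e+11 m; rₐ = 4.357 AU = 6.51807e+11 m.
Conservation of angular momentum gives rₚvₚ = rₐvₐ, so vₚ/vₐ = rₐ/rₚ.
vₚ/vₐ = 6.51807e+11 / 1.60371e+11 ≈ 4.064.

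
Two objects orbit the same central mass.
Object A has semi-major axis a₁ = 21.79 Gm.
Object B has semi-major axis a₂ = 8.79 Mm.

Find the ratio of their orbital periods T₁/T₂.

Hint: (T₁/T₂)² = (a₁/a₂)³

Convert to SI: a₁ = 21.79 Gm = 2.179e+10 m; a₂ = 8.79 Mm = 8.79e+06 m.
From Kepler's third law, (T₁/T₂)² = (a₁/a₂)³, so T₁/T₂ = (a₁/a₂)^(3/2).
a₁/a₂ = 2.179e+10 / 8.79e+06 = 2478.95.
T₁/T₂ = (2478.95)^(3/2) ≈ 1.234e+05.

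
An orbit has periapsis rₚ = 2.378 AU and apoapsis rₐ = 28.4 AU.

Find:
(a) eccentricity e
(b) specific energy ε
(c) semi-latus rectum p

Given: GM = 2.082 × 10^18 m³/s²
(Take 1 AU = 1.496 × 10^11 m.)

Convert to SI: rₚ = 2.378 AU = 3.55749e+11 m; rₐ = 28.4 AU = 4.24864e+12 m.
(a) e = (rₐ − rₚ)/(rₐ + rₚ) = (4.24864e+12 − 3.55749e+11)/(4.24864e+12 + 3.55749e+11) ≈ 0.8455
(b) With a = (rₚ + rₐ)/2 = 2.30219e+12 m, ε = −GM/(2a) = −2.082e+18/(2 · 2.30219e+12) J/kg ≈ -4.522e+05 J/kg
(c) From a = (rₚ + rₐ)/2 = 2.30219e+12 m and e = (rₐ − rₚ)/(rₐ + rₚ) = 0.845474, p = a(1 − e²) = 2.30219e+12 · (1 − (0.845474)²) ≈ 6.565e+11 m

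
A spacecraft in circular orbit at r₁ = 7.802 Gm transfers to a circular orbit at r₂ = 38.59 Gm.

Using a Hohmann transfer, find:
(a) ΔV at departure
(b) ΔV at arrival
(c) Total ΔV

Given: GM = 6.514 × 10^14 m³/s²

Convert to SI: r₁ = 7.802 Gm = 7.802e+09 m; r₂ = 38.59 Gm = 3.859e+10 m.
Transfer semi-major axis: a_t = (r₁ + r₂)/2 = (7.802e+09 + 3.859e+10)/2 = 2.3196e+10 m.
Circular speeds: v₁ = √(GM/r₁) = 288.949 m/s, v₂ = √(GM/r₂) = 129.923 m/s.
Transfer speeds (vis-viva v² = GM(2/r − 1/a_t)): v₁ᵗ = 372.693 m/s, v₂ᵗ = 75.3499 m/s.
(a) ΔV₁ = |v₁ᵗ − v₁| ≈ 83.74 m/s = 83.74 m/s.
(b) ΔV₂ = |v₂ − v₂ᵗ| ≈ 54.57 m/s = 54.57 m/s.
(c) ΔV_total = ΔV₁ + ΔV₂ ≈ 138.3 m/s = 138.3 m/s.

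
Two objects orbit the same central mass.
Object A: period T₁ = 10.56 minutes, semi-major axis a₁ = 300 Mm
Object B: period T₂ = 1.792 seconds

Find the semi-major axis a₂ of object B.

Convert to SI: T₁ = 10.56 minutes = 633.6 s; a₁ = 300 Mm = 3e+08 m.
Kepler's third law: (T₁/T₂)² = (a₁/a₂)³ ⇒ a₂ = a₁ · (T₂/T₁)^(2/3).
T₂/T₁ = 1.792 / 633.6 = 0.00282828.
a₂ = 3e+08 · (0.00282828)^(2/3) m ≈ 6e+06 m = 6 Mm.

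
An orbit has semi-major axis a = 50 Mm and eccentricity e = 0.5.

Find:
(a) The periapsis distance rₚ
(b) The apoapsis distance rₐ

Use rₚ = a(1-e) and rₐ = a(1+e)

Convert to SI: a = 50 Mm = 5e+07 m.
(a) rₚ = a(1 − e) = 5e+07 · (1 − 0.5) = 5e+07 · 0.5 ≈ 2.5e+07 m = 25 Mm.
(b) rₐ = a(1 + e) = 5e+07 · (1 + 0.5) = 5e+07 · 1.5 ≈ 7.5e+07 m = 75 Mm.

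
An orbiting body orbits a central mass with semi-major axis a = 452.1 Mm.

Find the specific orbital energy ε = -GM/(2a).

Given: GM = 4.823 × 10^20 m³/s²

Convert to SI: a = 452.1 Mm = 4.521e+08 m.
ε = −GM / (2a).
ε = −4.823e+20 / (2 · 4.521e+08) J/kg ≈ -5.334e+11 J/kg = -533.4 GJ/kg.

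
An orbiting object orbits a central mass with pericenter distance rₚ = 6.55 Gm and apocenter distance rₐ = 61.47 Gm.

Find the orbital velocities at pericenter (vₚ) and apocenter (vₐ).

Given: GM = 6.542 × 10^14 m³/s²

Convert to SI: rₚ = 6.55 Gm = 6.55e+09 m; rₐ = 61.47 Gm = 6.147e+10 m.
Use the vis-viva equation v² = GM(2/r − 1/a) with a = (rₚ + rₐ)/2 = (6.55e+09 + 6.147e+10)/2 = 3.401e+10 m.
vₚ = √(GM · (2/rₚ − 1/a)) = √(6.542e+14 · (2/6.55e+09 − 1/3.401e+10)) m/s ≈ 424.9 m/s = 424.9 m/s.
vₐ = √(GM · (2/rₐ − 1/a)) = √(6.542e+14 · (2/6.147e+10 − 1/3.401e+10)) m/s ≈ 45.27 m/s = 45.27 m/s.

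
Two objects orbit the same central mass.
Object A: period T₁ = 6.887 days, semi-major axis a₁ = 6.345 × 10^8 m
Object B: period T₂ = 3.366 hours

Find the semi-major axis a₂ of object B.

Convert to SI: T₁ = 6.887 days = 595037 s; T₂ = 3.366 hours = 12117.6 s.
Kepler's third law: (T₁/T₂)² = (a₁/a₂)³ ⇒ a₂ = a₁ · (T₂/T₁)^(2/3).
T₂/T₁ = 12117.6 / 595037 = 0.0203645.
a₂ = 6.345e+08 · (0.0203645)^(2/3) m ≈ 4.732e+07 m = 4.732 × 10^7 m.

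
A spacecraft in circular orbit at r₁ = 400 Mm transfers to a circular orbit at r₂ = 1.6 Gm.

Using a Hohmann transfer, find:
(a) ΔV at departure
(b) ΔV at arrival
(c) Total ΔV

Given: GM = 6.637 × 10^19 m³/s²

Convert to SI: r₁ = 400 Mm = 4e+08 m; r₂ = 1.6 Gm = 1.6e+09 m.
Transfer semi-major axis: a_t = (r₁ + r₂)/2 = (4e+08 + 1.6e+09)/2 = 1e+09 m.
Circular speeds: v₁ = √(GM/r₁) = 407339 m/s, v₂ = √(GM/r₂) = 203669 m/s.
Transfer speeds (vis-viva v² = GM(2/r − 1/a_t)): v₁ᵗ = 515248 m/s, v₂ᵗ = 128812 m/s.
(a) ΔV₁ = |v₁ᵗ − v₁| ≈ 1.079e+05 m/s = 107.9 km/s.
(b) ΔV₂ = |v₂ − v₂ᵗ| ≈ 7.486e+04 m/s = 74.86 km/s.
(c) ΔV_total = ΔV₁ + ΔV₂ ≈ 1.828e+05 m/s = 182.8 km/s.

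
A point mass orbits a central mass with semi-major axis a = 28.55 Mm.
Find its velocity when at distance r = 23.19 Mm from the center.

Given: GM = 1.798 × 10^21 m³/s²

Convert to SI: a = 28.55 Mm = 2.855e+07 m; r = 23.19 Mm = 2.319e+07 m.
Vis-viva: v = √(GM · (2/r − 1/a)).
2/r − 1/a = 2/2.319e+07 − 1/2.855e+07 = 5.12178e-08 m⁻¹.
v = √(1.798e+21 · 5.12178e-08) m/s ≈ 9.596e+06 m/s = 9596 km/s.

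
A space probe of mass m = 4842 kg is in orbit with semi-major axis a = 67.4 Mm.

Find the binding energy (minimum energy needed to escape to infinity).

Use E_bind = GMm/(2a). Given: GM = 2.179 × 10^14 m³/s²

Convert to SI: a = 67.4 Mm = 6.74e+07 m.
Total orbital energy is E = −GMm/(2a); binding energy is E_bind = −E = GMm/(2a).
E_bind = 2.179e+14 · 4842 / (2 · 6.74e+07) J ≈ 7.827e+09 J = 7.827 GJ.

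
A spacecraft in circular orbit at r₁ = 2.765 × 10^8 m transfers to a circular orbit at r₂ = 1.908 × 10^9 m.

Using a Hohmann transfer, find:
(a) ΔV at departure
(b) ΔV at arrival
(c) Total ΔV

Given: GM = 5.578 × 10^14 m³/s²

Transfer semi-major axis: a_t = (r₁ + r₂)/2 = (2.765e+08 + 1.908e+09)/2 = 1.09225e+09 m.
Circular speeds: v₁ = √(GM/r₁) = 1420.34 m/s, v₂ = √(GM/r₂) = 540.692 m/s.
Transfer speeds (vis-viva v² = GM(2/r − 1/a_t)): v₁ᵗ = 1877.24 m/s, v₂ᵗ = 272.042 m/s.
(a) ΔV₁ = |v₁ᵗ − v₁| ≈ 456.9 m/s = 456.9 m/s.
(b) ΔV₂ = |v₂ − v₂ᵗ| ≈ 268.6 m/s = 268.6 m/s.
(c) ΔV_total = ΔV₁ + ΔV₂ ≈ 725.6 m/s = 725.6 m/s.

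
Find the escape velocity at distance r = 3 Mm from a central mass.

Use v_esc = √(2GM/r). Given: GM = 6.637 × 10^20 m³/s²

Convert to SI: r = 3 Mm = 3e+06 m.
Escape velocity comes from setting total energy to zero: ½v² − GM/r = 0 ⇒ v_esc = √(2GM / r).
v_esc = √(2 · 6.637e+20 / 3e+06) m/s ≈ 2.103e+07 m/s = 2.103e+04 km/s.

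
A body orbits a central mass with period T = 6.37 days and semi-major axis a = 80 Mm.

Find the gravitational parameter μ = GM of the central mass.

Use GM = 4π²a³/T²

Convert to SI: T = 6.37 days = 550368 s; a = 80 Mm = 8e+07 m.
GM = 4π² · a³ / T².
GM = 4π² · (8e+07)³ / (550368)² m³/s² ≈ 6.673e+13 m³/s² = 6.673 × 10^13 m³/s².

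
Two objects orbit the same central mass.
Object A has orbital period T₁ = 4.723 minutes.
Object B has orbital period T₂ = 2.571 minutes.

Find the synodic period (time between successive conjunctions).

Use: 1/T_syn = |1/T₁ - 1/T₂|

Convert to SI: T₁ = 4.723 minutes = 283.38 s; T₂ = 2.571 minutes = 154.26 s.
T_syn = |T₁ · T₂ / (T₁ − T₂)|.
T_syn = |283.38 · 154.26 / (283.38 − 154.26)| s ≈ 338.6 s = 5.643 minutes.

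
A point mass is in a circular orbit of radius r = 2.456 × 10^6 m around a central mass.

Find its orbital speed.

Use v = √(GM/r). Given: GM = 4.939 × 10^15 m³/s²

For a circular orbit, gravity supplies the centripetal force, so v = √(GM / r).
v = √(4.939e+15 / 2.456e+06) m/s ≈ 4.484e+04 m/s = 44.84 km/s.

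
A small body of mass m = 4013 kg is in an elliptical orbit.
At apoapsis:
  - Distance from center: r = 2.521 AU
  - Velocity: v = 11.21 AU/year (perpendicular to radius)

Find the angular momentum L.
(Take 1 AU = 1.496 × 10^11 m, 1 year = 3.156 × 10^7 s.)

Convert to SI: r = 2.521 AU = 3.77142e+11 m; v = 11.21 AU/year = 53137.4 m/s.
Since v is perpendicular to r, L = m · v · r.
L = 4013 · 53137.4 · 3.77142e+11 kg·m²/s ≈ 8.042e+19 kg·m²/s.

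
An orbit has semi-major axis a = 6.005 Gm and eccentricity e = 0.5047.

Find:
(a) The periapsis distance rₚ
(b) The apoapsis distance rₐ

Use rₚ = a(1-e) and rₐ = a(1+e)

Convert to SI: a = 6.005 Gm = 6.005e+09 m.
(a) rₚ = a(1 − e) = 6.005e+09 · (1 − 0.5047) = 6.005e+09 · 0.4953 ≈ 2.974e+09 m = 2.974 Gm.
(b) rₐ = a(1 + e) = 6.005e+09 · (1 + 0.5047) = 6.005e+09 · 1.5047 ≈ 9.036e+09 m = 9.036 Gm.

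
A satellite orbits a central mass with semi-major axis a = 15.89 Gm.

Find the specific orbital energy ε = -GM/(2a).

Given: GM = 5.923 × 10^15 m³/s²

Convert to SI: a = 15.89 Gm = 1.589e+10 m.
ε = −GM / (2a).
ε = −5.923e+15 / (2 · 1.589e+10) J/kg ≈ -1.864e+05 J/kg = -186.4 kJ/kg.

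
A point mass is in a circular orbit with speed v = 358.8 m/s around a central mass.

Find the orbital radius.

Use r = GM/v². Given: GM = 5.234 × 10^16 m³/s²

For a circular orbit, v² = GM / r, so r = GM / v².
r = 5.234e+16 / (358.8)² m ≈ 4.066e+11 m = 406.6 Gm.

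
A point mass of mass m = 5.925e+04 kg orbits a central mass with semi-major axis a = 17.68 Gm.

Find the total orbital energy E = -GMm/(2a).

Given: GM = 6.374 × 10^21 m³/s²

Convert to SI: a = 17.68 Gm = 1.768e+10 m.
E = −GMm / (2a).
E = −6.374e+21 · 5.925e+04 / (2 · 1.768e+10) J ≈ -1.068e+16 J = -10.68 PJ.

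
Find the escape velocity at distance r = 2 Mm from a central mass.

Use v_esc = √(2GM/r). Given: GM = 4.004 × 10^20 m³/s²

Convert to SI: r = 2 Mm = 2e+06 m.
Escape velocity comes from setting total energy to zero: ½v² − GM/r = 0 ⇒ v_esc = √(2GM / r).
v_esc = √(2 · 4.004e+20 / 2e+06) m/s ≈ 2.001e+07 m/s = 2.001e+04 km/s.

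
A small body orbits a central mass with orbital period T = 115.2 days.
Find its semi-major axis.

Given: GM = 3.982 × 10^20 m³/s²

Convert to SI: T = 115.2 days = 9.95328e+06 s.
Invert Kepler's third law: a = (GM · T² / (4π²))^(1/3).
Substituting T = 9.95328e+06 s and GM = 3.982e+20 m³/s²:
a = (3.982e+20 · (9.95328e+06)² / (4π²))^(1/3) m
a ≈ 9.997e+10 m = 99.97 Gm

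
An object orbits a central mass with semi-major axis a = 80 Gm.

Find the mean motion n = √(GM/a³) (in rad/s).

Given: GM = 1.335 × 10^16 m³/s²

Convert to SI: a = 80 Gm = 8e+10 m.
n = √(GM / a³).
n = √(1.335e+16 / (8e+10)³) rad/s ≈ 5.106e-09 rad/s.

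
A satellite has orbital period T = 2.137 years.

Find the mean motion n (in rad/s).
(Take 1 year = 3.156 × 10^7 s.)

Convert to SI: T = 2.137 years = 6.74437e+07 s.
n = 2π / T.
n = 2π / 6.74437e+07 s ≈ 9.316e-08 rad/s.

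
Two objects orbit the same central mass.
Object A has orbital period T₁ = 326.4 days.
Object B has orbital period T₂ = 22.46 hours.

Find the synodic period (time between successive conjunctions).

Convert to SI: T₁ = 326.4 days = 2.8201e+07 s; T₂ = 22.46 hours = 80856 s.
T_syn = |T₁ · T₂ / (T₁ − T₂)|.
T_syn = |2.8201e+07 · 80856 / (2.8201e+07 − 80856)| s ≈ 8.109e+04 s = 22.52 hours.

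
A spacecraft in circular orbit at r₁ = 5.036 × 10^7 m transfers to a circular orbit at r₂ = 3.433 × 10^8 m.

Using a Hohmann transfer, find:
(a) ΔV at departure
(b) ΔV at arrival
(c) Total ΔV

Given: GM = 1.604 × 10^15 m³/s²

Transfer semi-major axis: a_t = (r₁ + r₂)/2 = (5.036e+07 + 3.433e+08)/2 = 1.9683e+08 m.
Circular speeds: v₁ = √(GM/r₁) = 5643.64 m/s, v₂ = √(GM/r₂) = 2161.55 m/s.
Transfer speeds (vis-viva v² = GM(2/r − 1/a_t)): v₁ᵗ = 7453.33 m/s, v₂ᵗ = 1093.36 m/s.
(a) ΔV₁ = |v₁ᵗ − v₁| ≈ 1810 m/s = 1.81 km/s.
(b) ΔV₂ = |v₂ − v₂ᵗ| ≈ 1068 m/s = 1.068 km/s.
(c) ΔV_total = ΔV₁ + ΔV₂ ≈ 2878 m/s = 2.878 km/s.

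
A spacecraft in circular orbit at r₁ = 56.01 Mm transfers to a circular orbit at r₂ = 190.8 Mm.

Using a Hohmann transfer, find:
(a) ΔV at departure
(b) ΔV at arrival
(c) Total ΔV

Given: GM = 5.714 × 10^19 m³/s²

Convert to SI: r₁ = 56.01 Mm = 5.601e+07 m; r₂ = 190.8 Mm = 1.908e+08 m.
Transfer semi-major axis: a_t = (r₁ + r₂)/2 = (5.601e+07 + 1.908e+08)/2 = 1.23405e+08 m.
Circular speeds: v₁ = √(GM/r₁) = 1.01004e+06 m/s, v₂ = √(GM/r₂) = 547244 m/s.
Transfer speeds (vis-viva v² = GM(2/r − 1/a_t)): v₁ᵗ = 1.25591e+06 m/s, v₂ᵗ = 368678 m/s.
(a) ΔV₁ = |v₁ᵗ − v₁| ≈ 2.459e+05 m/s = 245.9 km/s.
(b) ΔV₂ = |v₂ − v₂ᵗ| ≈ 1.786e+05 m/s = 178.6 km/s.
(c) ΔV_total = ΔV₁ + ΔV₂ ≈ 4.244e+05 m/s = 424.4 km/s.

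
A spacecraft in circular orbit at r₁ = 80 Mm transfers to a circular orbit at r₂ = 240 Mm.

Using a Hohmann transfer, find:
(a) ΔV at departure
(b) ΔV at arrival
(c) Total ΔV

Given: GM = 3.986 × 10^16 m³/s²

Convert to SI: r₁ = 80 Mm = 8e+07 m; r₂ = 240 Mm = 2.4e+08 m.
Transfer semi-major axis: a_t = (r₁ + r₂)/2 = (8e+07 + 2.4e+08)/2 = 1.6e+08 m.
Circular speeds: v₁ = √(GM/r₁) = 22321.5 m/s, v₂ = √(GM/r₂) = 12887.3 m/s.
Transfer speeds (vis-viva v² = GM(2/r − 1/a_t)): v₁ᵗ = 27338.2 m/s, v₂ᵗ = 9112.72 m/s.
(a) ΔV₁ = |v₁ᵗ − v₁| ≈ 5017 m/s = 5.017 km/s.
(b) ΔV₂ = |v₂ − v₂ᵗ| ≈ 3775 m/s = 3.775 km/s.
(c) ΔV_total = ΔV₁ + ΔV₂ ≈ 8791 m/s = 8.791 km/s.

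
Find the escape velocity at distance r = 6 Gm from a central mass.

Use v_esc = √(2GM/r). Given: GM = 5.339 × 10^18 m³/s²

Convert to SI: r = 6 Gm = 6e+09 m.
Escape velocity comes from setting total energy to zero: ½v² − GM/r = 0 ⇒ v_esc = √(2GM / r).
v_esc = √(2 · 5.339e+18 / 6e+09) m/s ≈ 4.219e+04 m/s = 42.19 km/s.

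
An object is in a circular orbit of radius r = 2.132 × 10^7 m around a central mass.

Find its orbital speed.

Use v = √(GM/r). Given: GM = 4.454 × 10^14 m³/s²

For a circular orbit, gravity supplies the centripetal force, so v = √(GM / r).
v = √(4.454e+14 / 2.132e+07) m/s ≈ 4571 m/s = 4.571 km/s.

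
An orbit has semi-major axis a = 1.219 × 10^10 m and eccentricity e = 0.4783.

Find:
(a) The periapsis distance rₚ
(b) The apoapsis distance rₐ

(a) rₚ = a(1 − e) = 1.219e+10 · (1 − 0.4783) = 1.219e+10 · 0.5217 ≈ 6.36e+09 m = 6.36 × 10^9 m.
(b) rₐ = a(1 + e) = 1.219e+10 · (1 + 0.4783) = 1.219e+10 · 1.4783 ≈ 1.802e+10 m = 1.802 × 10^10 m.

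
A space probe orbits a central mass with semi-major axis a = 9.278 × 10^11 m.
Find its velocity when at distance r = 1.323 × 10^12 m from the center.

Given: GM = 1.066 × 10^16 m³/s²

Vis-viva: v = √(GM · (2/r − 1/a)).
2/r − 1/a = 2/1.323e+12 − 1/9.278e+11 = 4.33897e-13 m⁻¹.
v = √(1.066e+16 · 4.33897e-13) m/s ≈ 68.01 m/s = 68.01 m/s.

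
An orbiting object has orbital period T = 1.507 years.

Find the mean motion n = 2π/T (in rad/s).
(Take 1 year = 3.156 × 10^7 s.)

Convert to SI: T = 1.507 years = 4.75609e+07 s.
n = 2π / T.
n = 2π / 4.75609e+07 s ≈ 1.321e-07 rad/s.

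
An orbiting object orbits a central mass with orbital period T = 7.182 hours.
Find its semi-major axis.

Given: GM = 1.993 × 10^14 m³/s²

Convert to SI: T = 7.182 hours = 25855.2 s.
Invert Kepler's third law: a = (GM · T² / (4π²))^(1/3).
Substituting T = 25855.2 s and GM = 1.993e+14 m³/s²:
a = (1.993e+14 · (25855.2)² / (4π²))^(1/3) m
a ≈ 1.5e+07 m = 15 Mm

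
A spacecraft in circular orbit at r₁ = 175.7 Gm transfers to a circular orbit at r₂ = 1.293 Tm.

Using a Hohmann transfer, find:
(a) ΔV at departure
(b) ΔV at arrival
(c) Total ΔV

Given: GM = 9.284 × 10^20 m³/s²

Convert to SI: r₁ = 175.7 Gm = 1.757e+11 m; r₂ = 1.293 Tm = 1.293e+12 m.
Transfer semi-major axis: a_t = (r₁ + r₂)/2 = (1.757e+11 + 1.293e+12)/2 = 7.3435e+11 m.
Circular speeds: v₁ = √(GM/r₁) = 72691.2 m/s, v₂ = √(GM/r₂) = 26795.9 m/s.
Transfer speeds (vis-viva v² = GM(2/r − 1/a_t)): v₁ᵗ = 96456 m/s, v₂ᵗ = 13107 m/s.
(a) ΔV₁ = |v₁ᵗ − v₁| ≈ 2.376e+04 m/s = 23.76 km/s.
(b) ΔV₂ = |v₂ − v₂ᵗ| ≈ 1.369e+04 m/s = 13.69 km/s.
(c) ΔV_total = ΔV₁ + ΔV₂ ≈ 3.745e+04 m/s = 37.45 km/s.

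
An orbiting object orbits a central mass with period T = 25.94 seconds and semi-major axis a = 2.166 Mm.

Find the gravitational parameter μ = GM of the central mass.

Convert to SI: a = 2.166 Mm = 2.166e+06 m.
GM = 4π² · a³ / T².
GM = 4π² · (2.166e+06)³ / (25.94)² m³/s² ≈ 5.962e+17 m³/s² = 5.962 × 10^17 m³/s².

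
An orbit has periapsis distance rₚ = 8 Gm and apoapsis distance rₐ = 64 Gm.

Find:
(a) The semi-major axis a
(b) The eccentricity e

Convert to SI: rₚ = 8 Gm = 8e+09 m; rₐ = 64 Gm = 6.4e+10 m.
(a) a = (rₚ + rₐ) / 2 = (8e+09 + 6.4e+10) / 2 ≈ 3.6e+10 m = 36 Gm.
(b) e = (rₐ − rₚ) / (rₐ + rₚ) = (6.4e+10 − 8e+09) / (6.4e+10 + 8e+09) ≈ 0.7778.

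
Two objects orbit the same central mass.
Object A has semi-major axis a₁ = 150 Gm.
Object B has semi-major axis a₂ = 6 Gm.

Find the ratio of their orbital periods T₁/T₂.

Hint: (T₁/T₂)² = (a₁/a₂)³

Convert to SI: a₁ = 150 Gm = 1.5e+11 m; a₂ = 6 Gm = 6e+09 m.
From Kepler's third law, (T₁/T₂)² = (a₁/a₂)³, so T₁/T₂ = (a₁/a₂)^(3/2).
a₁/a₂ = 1.5e+11 / 6e+09 = 25.
T₁/T₂ = (25)^(3/2) ≈ 125.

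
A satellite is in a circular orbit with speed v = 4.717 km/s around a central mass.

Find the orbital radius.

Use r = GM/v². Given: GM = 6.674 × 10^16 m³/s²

Convert to SI: v = 4.717 km/s = 4717 m/s.
For a circular orbit, v² = GM / r, so r = GM / v².
r = 6.674e+16 / (4717)² m ≈ 3e+09 m = 3 Gm.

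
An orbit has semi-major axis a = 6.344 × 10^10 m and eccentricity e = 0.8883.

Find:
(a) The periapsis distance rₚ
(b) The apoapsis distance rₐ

(a) rₚ = a(1 − e) = 6.344e+10 · (1 − 0.8883) = 6.344e+10 · 0.1117 ≈ 7.086e+09 m = 7.086 × 10^9 m.
(b) rₐ = a(1 + e) = 6.344e+10 · (1 + 0.8883) = 6.344e+10 · 1.8883 ≈ 1.198e+11 m = 1.198 × 10^11 m.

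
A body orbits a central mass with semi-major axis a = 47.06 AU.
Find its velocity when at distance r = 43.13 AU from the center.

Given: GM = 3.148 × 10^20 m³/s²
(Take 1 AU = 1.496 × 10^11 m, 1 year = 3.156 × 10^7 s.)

Convert to SI: a = 47.06 AU = 7.04018e+12 m; r = 43.13 AU = 6.45225e+12 m.
Vis-viva: v = √(GM · (2/r − 1/a)).
2/r − 1/a = 2/6.45225e+12 − 1/7.04018e+12 = 1.67928e-13 m⁻¹.
v = √(3.148e+20 · 1.67928e-13) m/s ≈ 7271 m/s = 1.534 AU/year.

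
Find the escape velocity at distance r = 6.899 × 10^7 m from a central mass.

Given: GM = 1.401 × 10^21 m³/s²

Escape velocity comes from setting total energy to zero: ½v² − GM/r = 0 ⇒ v_esc = √(2GM / r).
v_esc = √(2 · 1.401e+21 / 6.899e+07) m/s ≈ 6.373e+06 m/s = 6373 km/s.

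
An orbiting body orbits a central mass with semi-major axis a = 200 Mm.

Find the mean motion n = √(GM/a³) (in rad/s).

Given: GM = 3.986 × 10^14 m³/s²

Convert to SI: a = 200 Mm = 2e+08 m.
n = √(GM / a³).
n = √(3.986e+14 / (2e+08)³) rad/s ≈ 7.059e-06 rad/s.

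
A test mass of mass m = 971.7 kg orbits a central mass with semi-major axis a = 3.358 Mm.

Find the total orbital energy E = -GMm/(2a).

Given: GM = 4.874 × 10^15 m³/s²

Convert to SI: a = 3.358 Mm = 3.358e+06 m.
E = −GMm / (2a).
E = −4.874e+15 · 971.7 / (2 · 3.358e+06) J ≈ -7.052e+11 J = -705.2 GJ.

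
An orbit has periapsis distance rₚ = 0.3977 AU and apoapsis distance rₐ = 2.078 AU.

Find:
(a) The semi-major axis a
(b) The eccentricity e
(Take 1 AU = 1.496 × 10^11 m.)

Convert to SI: rₚ = 0.3977 AU = 5.94959e+10 m; rₐ = 2.078 AU = 3.10869e+11 m.
(a) a = (rₚ + rₐ) / 2 = (5.94959e+10 + 3.10869e+11) / 2 ≈ 1.852e+11 m = 1.238 AU.
(b) e = (rₐ − rₚ) / (rₐ + rₚ) = (3.10869e+11 − 5.94959e+10) / (3.10869e+11 + 5.94959e+10) ≈ 0.6787.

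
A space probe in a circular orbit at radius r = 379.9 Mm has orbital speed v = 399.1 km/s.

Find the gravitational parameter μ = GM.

Convert to SI: r = 379.9 Mm = 3.799e+08 m; v = 399.1 km/s = 399100 m/s.
For a circular orbit v² = GM/r, so GM = v² · r.
GM = (399100)² · 3.799e+08 m³/s² ≈ 6.051e+19 m³/s² = 6.051 × 10^19 m³/s².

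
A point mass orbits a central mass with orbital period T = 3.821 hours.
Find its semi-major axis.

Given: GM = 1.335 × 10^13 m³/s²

Convert to SI: T = 3.821 hours = 13755.6 s.
Invert Kepler's third law: a = (GM · T² / (4π²))^(1/3).
Substituting T = 13755.6 s and GM = 1.335e+13 m³/s²:
a = (1.335e+13 · (13755.6)² / (4π²))^(1/3) m
a ≈ 4e+06 m = 4 Mm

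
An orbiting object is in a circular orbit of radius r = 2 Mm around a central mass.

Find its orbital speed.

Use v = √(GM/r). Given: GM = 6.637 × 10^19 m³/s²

Convert to SI: r = 2 Mm = 2e+06 m.
For a circular orbit, gravity supplies the centripetal force, so v = √(GM / r).
v = √(6.637e+19 / 2e+06) m/s ≈ 5.761e+06 m/s = 5761 km/s.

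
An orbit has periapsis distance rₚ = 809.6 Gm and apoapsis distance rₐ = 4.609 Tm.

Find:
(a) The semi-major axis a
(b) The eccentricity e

Convert to SI: rₚ = 809.6 Gm = 8.096e+11 m; rₐ = 4.609 Tm = 4.609e+12 m.
(a) a = (rₚ + rₐ) / 2 = (8.096e+11 + 4.609e+12) / 2 ≈ 2.709e+12 m = 2.709 Tm.
(b) e = (rₐ − rₚ) / (rₐ + rₚ) = (4.609e+12 − 8.096e+11) / (4.609e+12 + 8.096e+11) ≈ 0.7012.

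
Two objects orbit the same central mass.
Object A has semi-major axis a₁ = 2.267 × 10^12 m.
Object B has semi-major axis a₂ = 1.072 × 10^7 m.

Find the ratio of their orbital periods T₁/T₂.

From Kepler's third law, (T₁/T₂)² = (a₁/a₂)³, so T₁/T₂ = (a₁/a₂)^(3/2).
a₁/a₂ = 2.267e+12 / 1.072e+07 = 211474.
T₁/T₂ = (211474)^(3/2) ≈ 9.725e+07.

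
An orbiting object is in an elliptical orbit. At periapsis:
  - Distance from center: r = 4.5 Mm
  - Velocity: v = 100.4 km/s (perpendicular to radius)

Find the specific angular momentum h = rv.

Convert to SI: r = 4.5 Mm = 4.5e+06 m; v = 100.4 km/s = 100400 m/s.
With v perpendicular to r, h = r · v.
h = 4.5e+06 · 100400 m²/s ≈ 4.518e+11 m²/s.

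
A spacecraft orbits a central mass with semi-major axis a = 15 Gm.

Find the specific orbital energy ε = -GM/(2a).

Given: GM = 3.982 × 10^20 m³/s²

Convert to SI: a = 15 Gm = 1.5e+10 m.
ε = −GM / (2a).
ε = −3.982e+20 / (2 · 1.5e+10) J/kg ≈ -1.327e+10 J/kg = -13.27 GJ/kg.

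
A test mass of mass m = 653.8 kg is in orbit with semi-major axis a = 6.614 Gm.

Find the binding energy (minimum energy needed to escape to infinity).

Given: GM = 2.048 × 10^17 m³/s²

Convert to SI: a = 6.614 Gm = 6.614e+09 m.
Total orbital energy is E = −GMm/(2a); binding energy is E_bind = −E = GMm/(2a).
E_bind = 2.048e+17 · 653.8 / (2 · 6.614e+09) J ≈ 1.012e+10 J = 10.12 GJ.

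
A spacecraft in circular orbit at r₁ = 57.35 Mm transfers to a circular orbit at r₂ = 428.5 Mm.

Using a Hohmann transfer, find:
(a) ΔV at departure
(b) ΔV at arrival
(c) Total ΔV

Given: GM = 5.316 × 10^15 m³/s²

Convert to SI: r₁ = 57.35 Mm = 5.735e+07 m; r₂ = 428.5 Mm = 4.285e+08 m.
Transfer semi-major axis: a_t = (r₁ + r₂)/2 = (5.735e+07 + 4.285e+08)/2 = 2.42925e+08 m.
Circular speeds: v₁ = √(GM/r₁) = 9627.77 m/s, v₂ = √(GM/r₂) = 3522.22 m/s.
Transfer speeds (vis-viva v² = GM(2/r − 1/a_t)): v₁ᵗ = 12786.9 m/s, v₂ᵗ = 1711.38 m/s.
(a) ΔV₁ = |v₁ᵗ − v₁| ≈ 3159 m/s = 3.159 km/s.
(b) ΔV₂ = |v₂ − v₂ᵗ| ≈ 1811 m/s = 1.811 km/s.
(c) ΔV_total = ΔV₁ + ΔV₂ ≈ 4970 m/s = 4.97 km/s.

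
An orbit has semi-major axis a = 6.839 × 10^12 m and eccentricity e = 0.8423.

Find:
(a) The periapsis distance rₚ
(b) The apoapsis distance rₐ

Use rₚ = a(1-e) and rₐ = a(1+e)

(a) rₚ = a(1 − e) = 6.839e+12 · (1 − 0.8423) = 6.839e+12 · 0.1577 ≈ 1.079e+12 m = 1.079 × 10^12 m.
(b) rₐ = a(1 + e) = 6.839e+12 · (1 + 0.8423) = 6.839e+12 · 1.8423 ≈ 1.26e+13 m = 1.26 × 10^13 m.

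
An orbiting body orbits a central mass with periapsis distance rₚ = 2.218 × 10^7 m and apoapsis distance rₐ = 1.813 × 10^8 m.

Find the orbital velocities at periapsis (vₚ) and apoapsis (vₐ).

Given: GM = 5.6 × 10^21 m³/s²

Use the vis-viva equation v² = GM(2/r − 1/a) with a = (rₚ + rₐ)/2 = (2.218e+07 + 1.813e+08)/2 = 1.0174e+08 m.
vₚ = √(GM · (2/rₚ − 1/a)) = √(5.6e+21 · (2/2.218e+07 − 1/1.0174e+08)) m/s ≈ 2.121e+07 m/s = 2.121e+04 km/s.
vₐ = √(GM · (2/rₐ − 1/a)) = √(5.6e+21 · (2/1.813e+08 − 1/1.0174e+08)) m/s ≈ 2.595e+06 m/s = 2595 km/s.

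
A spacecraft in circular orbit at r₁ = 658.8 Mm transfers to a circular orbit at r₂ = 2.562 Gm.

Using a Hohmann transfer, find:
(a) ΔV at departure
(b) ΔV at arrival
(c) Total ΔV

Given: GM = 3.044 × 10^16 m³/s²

Convert to SI: r₁ = 658.8 Mm = 6.588e+08 m; r₂ = 2.562 Gm = 2.562e+09 m.
Transfer semi-major axis: a_t = (r₁ + r₂)/2 = (6.588e+08 + 2.562e+09)/2 = 1.6104e+09 m.
Circular speeds: v₁ = √(GM/r₁) = 6797.44 m/s, v₂ = √(GM/r₂) = 3446.93 m/s.
Transfer speeds (vis-viva v² = GM(2/r − 1/a_t)): v₁ᵗ = 8573.7 m/s, v₂ᵗ = 2204.67 m/s.
(a) ΔV₁ = |v₁ᵗ − v₁| ≈ 1776 m/s = 1.776 km/s.
(b) ΔV₂ = |v₂ − v₂ᵗ| ≈ 1242 m/s = 1.242 km/s.
(c) ΔV_total = ΔV₁ + ΔV₂ ≈ 3019 m/s = 3.019 km/s.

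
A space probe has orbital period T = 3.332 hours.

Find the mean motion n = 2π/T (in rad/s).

Convert to SI: T = 3.332 hours = 11995.2 s.
n = 2π / T.
n = 2π / 11995.2 s ≈ 0.0005238 rad/s.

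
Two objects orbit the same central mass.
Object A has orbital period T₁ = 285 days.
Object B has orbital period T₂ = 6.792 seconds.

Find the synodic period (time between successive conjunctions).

Convert to SI: T₁ = 285 days = 2.4624e+07 s.
T_syn = |T₁ · T₂ / (T₁ − T₂)|.
T_syn = |2.4624e+07 · 6.792 / (2.4624e+07 − 6.792)| s ≈ 6.792 s = 6.792 seconds.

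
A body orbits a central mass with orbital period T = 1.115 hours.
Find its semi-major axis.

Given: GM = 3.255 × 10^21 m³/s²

Convert to SI: T = 1.115 hours = 4014 s.
Invert Kepler's third law: a = (GM · T² / (4π²))^(1/3).
Substituting T = 4014 s and GM = 3.255e+21 m³/s²:
a = (3.255e+21 · (4014)² / (4π²))^(1/3) m
a ≈ 1.099e+09 m = 1.099 Gm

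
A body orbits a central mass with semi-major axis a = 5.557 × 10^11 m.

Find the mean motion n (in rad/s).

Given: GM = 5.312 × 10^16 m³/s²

n = √(GM / a³).
n = √(5.312e+16 / (5.557e+11)³) rad/s ≈ 5.564e-10 rad/s.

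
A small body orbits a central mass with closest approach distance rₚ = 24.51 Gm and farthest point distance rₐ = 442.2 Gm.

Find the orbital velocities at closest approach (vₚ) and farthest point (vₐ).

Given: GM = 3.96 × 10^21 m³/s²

Convert to SI: rₚ = 24.51 Gm = 2.451e+10 m; rₐ = 442.2 Gm = 4.422e+11 m.
Use the vis-viva equation v² = GM(2/r − 1/a) with a = (rₚ + rₐ)/2 = (2.451e+10 + 4.422e+11)/2 = 2.33355e+11 m.
vₚ = √(GM · (2/rₚ − 1/a)) = √(3.96e+21 · (2/2.451e+10 − 1/2.33355e+11)) m/s ≈ 5.533e+05 m/s = 553.3 km/s.
vₐ = √(GM · (2/rₐ − 1/a)) = √(3.96e+21 · (2/4.422e+11 − 1/2.33355e+11)) m/s ≈ 3.067e+04 m/s = 30.67 km/s.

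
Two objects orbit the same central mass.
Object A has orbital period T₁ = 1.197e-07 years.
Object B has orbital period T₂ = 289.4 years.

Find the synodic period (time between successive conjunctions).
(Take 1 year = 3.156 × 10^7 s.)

Convert to SI: T₁ = 1.197e-07 years = 3.77773 s; T₂ = 289.4 years = 9.13346e+09 s.
T_syn = |T₁ · T₂ / (T₁ − T₂)|.
T_syn = |3.77773 · 9.13346e+09 / (3.77773 − 9.13346e+09)| s ≈ 3.778 s = 1.197e-07 years.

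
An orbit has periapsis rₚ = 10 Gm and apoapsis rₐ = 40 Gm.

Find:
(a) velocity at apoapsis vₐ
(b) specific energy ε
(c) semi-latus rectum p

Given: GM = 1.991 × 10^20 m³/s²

Convert to SI: rₚ = 10 Gm = 1e+10 m; rₐ = 40 Gm = 4e+10 m.
(a) With a = (rₚ + rₐ)/2 = 2.5e+10 m, vₐ = √(GM (2/rₐ − 1/a)) = √(1.991e+20 · (2/4e+10 − 1/2.5e+10)) m/s ≈ 4.462e+04 m/s
(b) With a = (rₚ + rₐ)/2 = 2.5e+10 m, ε = −GM/(2a) = −1.991e+20/(2 · 2.5e+10) J/kg ≈ -3.982e+09 J/kg
(c) From a = (rₚ + rₐ)/2 = 2.5e+10 m and e = (rₐ − rₚ)/(rₐ + rₚ) = 0.6, p = a(1 − e²) = 2.5e+10 · (1 − (0.6)²) ≈ 1.6e+10 m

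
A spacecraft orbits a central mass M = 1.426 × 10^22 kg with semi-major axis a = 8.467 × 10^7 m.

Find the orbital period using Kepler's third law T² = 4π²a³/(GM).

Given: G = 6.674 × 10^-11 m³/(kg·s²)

GM = G · M = 6.674e-11 · 1.426e+22 = 9.51712e+11 m³/s².
Kepler's third law: T = 2π √(a³ / GM).
Substituting a = 8.467e+07 m and GM = 9.51712e+11 m³/s²:
T = 2π √((8.467e+07)³ / 9.51712e+11) s
T ≈ 5.018e+06 s = 58.08 days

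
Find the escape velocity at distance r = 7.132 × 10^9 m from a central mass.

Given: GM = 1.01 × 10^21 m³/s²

Escape velocity comes from setting total energy to zero: ½v² − GM/r = 0 ⇒ v_esc = √(2GM / r).
v_esc = √(2 · 1.01e+21 / 7.132e+09) m/s ≈ 5.322e+05 m/s = 532.2 km/s.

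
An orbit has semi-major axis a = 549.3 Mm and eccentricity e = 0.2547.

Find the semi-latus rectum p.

Convert to SI: a = 549.3 Mm = 5.493e+08 m.
p = a (1 − e²).
p = 5.493e+08 · (1 − (0.2547)²) = 5.493e+08 · 0.935128 ≈ 5.137e+08 m = 513.7 Mm.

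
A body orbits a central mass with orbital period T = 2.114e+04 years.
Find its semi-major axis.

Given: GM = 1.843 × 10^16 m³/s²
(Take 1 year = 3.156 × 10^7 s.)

Convert to SI: T = 2.114e+04 years = 6.67178e+11 s.
Invert Kepler's third law: a = (GM · T² / (4π²))^(1/3).
Substituting T = 6.67178e+11 s and GM = 1.843e+16 m³/s²:
a = (1.843e+16 · (6.67178e+11)² / (4π²))^(1/3) m
a ≈ 5.923e+12 m = 5.923 Tm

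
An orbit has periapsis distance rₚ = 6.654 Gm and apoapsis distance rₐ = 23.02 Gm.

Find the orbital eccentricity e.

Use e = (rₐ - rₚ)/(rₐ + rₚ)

Convert to SI: rₚ = 6.654 Gm = 6.654e+09 m; rₐ = 23.02 Gm = 2.302e+10 m.
e = (rₐ − rₚ) / (rₐ + rₚ).
e = (2.302e+10 − 6.654e+09) / (2.302e+10 + 6.654e+09) = 1.6366e+10 / 2.9674e+10 ≈ 0.5515.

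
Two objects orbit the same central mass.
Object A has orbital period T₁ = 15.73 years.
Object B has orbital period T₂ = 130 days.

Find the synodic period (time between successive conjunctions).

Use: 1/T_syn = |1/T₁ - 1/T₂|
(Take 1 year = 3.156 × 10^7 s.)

Convert to SI: T₁ = 15.73 years = 4.96439e+08 s; T₂ = 130 days = 1.1232e+07 s.
T_syn = |T₁ · T₂ / (T₁ − T₂)|.
T_syn = |4.96439e+08 · 1.1232e+07 / (4.96439e+08 − 1.1232e+07)| s ≈ 1.149e+07 s = 133 days.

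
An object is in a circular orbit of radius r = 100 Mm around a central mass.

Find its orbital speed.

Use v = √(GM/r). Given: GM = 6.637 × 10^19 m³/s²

Convert to SI: r = 100 Mm = 1e+08 m.
For a circular orbit, gravity supplies the centripetal force, so v = √(GM / r).
v = √(6.637e+19 / 1e+08) m/s ≈ 8.147e+05 m/s = 814.7 km/s.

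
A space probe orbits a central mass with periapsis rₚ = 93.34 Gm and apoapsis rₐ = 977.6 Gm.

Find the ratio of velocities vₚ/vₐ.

Convert to SI: rₚ = 93.34 Gm = 9.334e+10 m; rₐ = 977.6 Gm = 9.776e+11 m.
Conservation of angular momentum gives rₚvₚ = rₐvₐ, so vₚ/vₐ = rₐ/rₚ.
vₚ/vₐ = 9.776e+11 / 9.334e+10 ≈ 10.47.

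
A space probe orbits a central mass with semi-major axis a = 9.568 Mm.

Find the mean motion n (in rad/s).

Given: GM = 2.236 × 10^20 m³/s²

Convert to SI: a = 9.568 Mm = 9.568e+06 m.
n = √(GM / a³).
n = √(2.236e+20 / (9.568e+06)³) rad/s ≈ 0.5052 rad/s.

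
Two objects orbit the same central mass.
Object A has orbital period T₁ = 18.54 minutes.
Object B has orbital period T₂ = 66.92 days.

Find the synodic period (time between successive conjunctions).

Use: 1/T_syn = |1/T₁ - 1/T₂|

Convert to SI: T₁ = 18.54 minutes = 1112.4 s; T₂ = 66.92 days = 5.78189e+06 s.
T_syn = |T₁ · T₂ / (T₁ − T₂)|.
T_syn = |1112.4 · 5.78189e+06 / (1112.4 − 5.78189e+06)| s ≈ 1113 s = 18.54 minutes.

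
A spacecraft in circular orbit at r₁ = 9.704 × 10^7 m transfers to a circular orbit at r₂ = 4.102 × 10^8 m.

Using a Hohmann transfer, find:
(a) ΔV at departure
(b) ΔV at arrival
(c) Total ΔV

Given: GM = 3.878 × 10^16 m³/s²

Transfer semi-major axis: a_t = (r₁ + r₂)/2 = (9.704e+07 + 4.102e+08)/2 = 2.5362e+08 m.
Circular speeds: v₁ = √(GM/r₁) = 19990.7 m/s, v₂ = √(GM/r₂) = 9723.13 m/s.
Transfer speeds (vis-viva v² = GM(2/r − 1/a_t)): v₁ᵗ = 25423.5 m/s, v₂ᵗ = 6014.36 m/s.
(a) ΔV₁ = |v₁ᵗ − v₁| ≈ 5433 m/s = 5.433 km/s.
(b) ΔV₂ = |v₂ − v₂ᵗ| ≈ 3709 m/s = 3.709 km/s.
(c) ΔV_total = ΔV₁ + ΔV₂ ≈ 9141 m/s = 9.141 km/s.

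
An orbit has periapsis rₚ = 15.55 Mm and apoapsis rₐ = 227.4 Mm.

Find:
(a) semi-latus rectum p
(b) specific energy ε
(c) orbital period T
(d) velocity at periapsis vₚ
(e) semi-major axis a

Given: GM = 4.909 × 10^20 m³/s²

Convert to SI: rₚ = 15.55 Mm = 1.555e+07 m; rₐ = 227.4 Mm = 2.274e+08 m.
(a) From a = (rₚ + rₐ)/2 = 1.21475e+08 m and e = (rₐ − rₚ)/(rₐ + rₚ) = 0.87199, p = a(1 − e²) = 1.21475e+08 · (1 − (0.87199)²) ≈ 2.911e+07 m
(b) With a = (rₚ + rₐ)/2 = 1.21475e+08 m, ε = −GM/(2a) = −4.909e+20/(2 · 1.21475e+08) J/kg ≈ -2.021e+12 J/kg
(c) With a = (rₚ + rₐ)/2 = 1.21475e+08 m, T = 2π √(a³/GM) = 2π √((1.21475e+08)³/4.909e+20) s ≈ 379.7 s
(d) With a = (rₚ + rₐ)/2 = 1.21475e+08 m, vₚ = √(GM (2/rₚ − 1/a)) = √(4.909e+20 · (2/1.555e+07 − 1/1.21475e+08)) m/s ≈ 7.687e+06 m/s
(e) a = (rₚ + rₐ)/2 = (1.555e+07 + 2.274e+08)/2 ≈ 1.215e+08 m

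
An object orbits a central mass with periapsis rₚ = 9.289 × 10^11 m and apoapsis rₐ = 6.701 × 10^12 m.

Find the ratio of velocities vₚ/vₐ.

Conservation of angular momentum gives rₚvₚ = rₐvₐ, so vₚ/vₐ = rₐ/rₚ.
vₚ/vₐ = 6.701e+12 / 9.289e+11 ≈ 7.214.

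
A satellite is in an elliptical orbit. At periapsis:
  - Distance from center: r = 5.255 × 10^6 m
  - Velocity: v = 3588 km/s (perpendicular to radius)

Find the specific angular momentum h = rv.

Convert to SI: v = 3588 km/s = 3.588e+06 m/s.
With v perpendicular to r, h = r · v.
h = 5.255e+06 · 3.588e+06 m²/s ≈ 1.885e+13 m²/s.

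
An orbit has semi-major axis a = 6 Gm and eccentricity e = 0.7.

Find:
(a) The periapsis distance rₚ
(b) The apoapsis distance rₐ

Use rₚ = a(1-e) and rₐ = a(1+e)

Convert to SI: a = 6 Gm = 6e+09 m.
(a) rₚ = a(1 − e) = 6e+09 · (1 − 0.7) = 6e+09 · 0.3 ≈ 1.8e+09 m = 1.8 Gm.
(b) rₐ = a(1 + e) = 6e+09 · (1 + 0.7) = 6e+09 · 1.7 ≈ 1.02e+10 m = 10.2 Gm.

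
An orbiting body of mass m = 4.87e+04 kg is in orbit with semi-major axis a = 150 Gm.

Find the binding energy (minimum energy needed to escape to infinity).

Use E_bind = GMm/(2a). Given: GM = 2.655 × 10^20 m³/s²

Convert to SI: a = 150 Gm = 1.5e+11 m.
Total orbital energy is E = −GMm/(2a); binding energy is E_bind = −E = GMm/(2a).
E_bind = 2.655e+20 · 4.87e+04 / (2 · 1.5e+11) J ≈ 4.31e+13 J = 43.1 TJ.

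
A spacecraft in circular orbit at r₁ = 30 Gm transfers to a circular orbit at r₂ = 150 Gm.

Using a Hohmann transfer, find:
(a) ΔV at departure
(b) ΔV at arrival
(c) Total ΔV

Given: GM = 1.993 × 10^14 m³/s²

Convert to SI: r₁ = 30 Gm = 3e+10 m; r₂ = 150 Gm = 1.5e+11 m.
Transfer semi-major axis: a_t = (r₁ + r₂)/2 = (3e+10 + 1.5e+11)/2 = 9e+10 m.
Circular speeds: v₁ = √(GM/r₁) = 81.5066 m/s, v₂ = √(GM/r₂) = 36.4509 m/s.
Transfer speeds (vis-viva v² = GM(2/r − 1/a_t)): v₁ᵗ = 105.225 m/s, v₂ᵗ = 21.0449 m/s.
(a) ΔV₁ = |v₁ᵗ − v₁| ≈ 23.72 m/s = 23.72 m/s.
(b) ΔV₂ = |v₂ − v₂ᵗ| ≈ 15.41 m/s = 15.41 m/s.
(c) ΔV_total = ΔV₁ + ΔV₂ ≈ 39.12 m/s = 39.12 m/s.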